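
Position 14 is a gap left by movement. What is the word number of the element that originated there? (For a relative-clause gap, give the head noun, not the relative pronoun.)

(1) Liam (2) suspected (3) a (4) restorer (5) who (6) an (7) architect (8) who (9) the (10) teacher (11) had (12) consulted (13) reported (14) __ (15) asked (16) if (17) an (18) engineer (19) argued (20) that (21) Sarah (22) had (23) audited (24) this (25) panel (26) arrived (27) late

4

The gap at 14 is the subject of "asked", inside a relative clause.
The relative pronoun is "who" (word 5); it is bound by the head noun immediately before it.
Its filler is the head noun "restorer", at word 4.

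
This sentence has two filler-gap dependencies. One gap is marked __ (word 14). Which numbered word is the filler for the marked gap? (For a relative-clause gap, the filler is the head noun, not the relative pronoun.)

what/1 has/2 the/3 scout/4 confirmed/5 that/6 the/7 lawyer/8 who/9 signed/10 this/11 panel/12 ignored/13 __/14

1

The marked gap is the direct object of "ignored".
Its filler is the fronted wh-phrase "what", at word 1.
(The other dependency links word 8 to a gap after word 9.)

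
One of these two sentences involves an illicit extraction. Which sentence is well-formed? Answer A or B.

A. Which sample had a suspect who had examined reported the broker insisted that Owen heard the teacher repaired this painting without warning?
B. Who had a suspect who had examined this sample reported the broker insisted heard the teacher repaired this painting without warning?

In A, the wh-phrase is extracted from inside a complex-NP island (relative clause) (introduced by "who"), which blocks movement.
In B, the extraction path crosses only that-complement boundaries, which are transparent.
So B is grammatical.

B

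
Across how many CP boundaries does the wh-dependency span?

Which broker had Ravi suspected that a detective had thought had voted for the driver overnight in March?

"which broker" is extracted from the subject of "voted".
Boundaries crossed, outermost first: [that], [Ø] — 2 in total.

2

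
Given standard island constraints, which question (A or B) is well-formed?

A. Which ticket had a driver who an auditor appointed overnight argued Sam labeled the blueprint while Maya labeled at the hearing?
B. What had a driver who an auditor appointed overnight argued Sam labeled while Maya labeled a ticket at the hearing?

B

In A, the wh-phrase is extracted from inside an adjunct island (introduced by "while"), which blocks movement.
In B, the extraction path crosses only that-complement boundaries, which are transparent.
So B is grammatical.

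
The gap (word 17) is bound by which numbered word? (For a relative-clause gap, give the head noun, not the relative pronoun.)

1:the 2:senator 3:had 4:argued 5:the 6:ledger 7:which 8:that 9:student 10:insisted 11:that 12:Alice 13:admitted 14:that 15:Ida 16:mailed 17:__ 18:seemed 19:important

6

The gap at 17 is the object of "mailed", inside a relative clause.
The relative pronoun is "which" (word 7); it is bound by the head noun immediately before it.
Its filler is the head noun "ledger", at word 6.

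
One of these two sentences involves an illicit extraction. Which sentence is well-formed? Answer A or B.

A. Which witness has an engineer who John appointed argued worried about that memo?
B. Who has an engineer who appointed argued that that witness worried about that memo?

A

In B, the wh-phrase is extracted from inside a complex-NP island (relative clause) (introduced by "who"), which blocks movement.
In A, the extraction path crosses only that-complement boundaries, which are transparent.
So A is grammatical.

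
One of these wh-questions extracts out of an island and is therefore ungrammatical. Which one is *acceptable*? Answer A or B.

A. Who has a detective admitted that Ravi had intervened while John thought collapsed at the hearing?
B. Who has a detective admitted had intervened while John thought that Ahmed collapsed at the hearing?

B

In A, the wh-phrase is extracted from inside an adjunct island (introduced by "while"), which blocks movement.
In B, the extraction path crosses only that-complement boundaries, which are transparent.
So B is grammatical.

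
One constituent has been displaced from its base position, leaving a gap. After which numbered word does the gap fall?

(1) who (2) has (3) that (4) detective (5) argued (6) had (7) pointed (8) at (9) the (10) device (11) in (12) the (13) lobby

The displaced element is "who" (word 1).
It is linked across 1 clause boundary (Ø).
It functions as the subject of "pointed", so the gap sits immediately after word 5 ("argued").
Base order: That detective has argued that who had pointed at the device in the lobby.

5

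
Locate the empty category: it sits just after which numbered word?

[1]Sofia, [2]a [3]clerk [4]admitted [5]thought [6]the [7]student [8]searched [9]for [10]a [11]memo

4

The displaced element is "Sofia" (word 1).
It is linked across 1 clause boundary (Ø).
It functions as the subject of "thought", so the gap sits immediately after word 4 ("admitted").
Base order: A clerk admitted that Sofia thought the student searched for a memo.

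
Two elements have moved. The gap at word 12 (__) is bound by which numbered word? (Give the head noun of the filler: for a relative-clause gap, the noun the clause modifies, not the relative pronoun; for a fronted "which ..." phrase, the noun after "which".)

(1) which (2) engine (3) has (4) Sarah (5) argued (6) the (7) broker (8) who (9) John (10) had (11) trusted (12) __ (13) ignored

7

The marked gap is inside the relative clause, the direct object of "trusted".
Its filler is the head noun "broker" (via "who"), at word 7.
(The other dependency links word 2 to a gap after word 13.)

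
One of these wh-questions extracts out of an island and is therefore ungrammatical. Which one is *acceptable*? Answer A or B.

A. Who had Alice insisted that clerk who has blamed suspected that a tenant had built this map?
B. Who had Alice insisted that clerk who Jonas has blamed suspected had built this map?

B

In A, the wh-phrase is extracted from inside a complex-NP island (relative clause) (introduced by "who"), which blocks movement.
In B, the extraction path crosses only that-complement boundaries, which are transparent.
So B is grammatical.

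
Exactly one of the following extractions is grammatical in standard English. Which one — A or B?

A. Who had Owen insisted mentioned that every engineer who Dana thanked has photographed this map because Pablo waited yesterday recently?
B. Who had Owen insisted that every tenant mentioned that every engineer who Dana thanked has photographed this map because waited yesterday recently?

A

In B, the wh-phrase is extracted from inside an adjunct island (introduced by "because"), which blocks movement.
In A, the extraction path crosses only that-complement boundaries, which are transparent.
So A is grammatical.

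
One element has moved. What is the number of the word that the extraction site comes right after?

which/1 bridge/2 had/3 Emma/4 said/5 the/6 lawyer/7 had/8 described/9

The displaced element is "which bridge" (word 2).
It is linked across 1 clause boundary (Ø).
It functions as the direct object of "described", so the gap sits immediately after word 9 ("described").
Base order: Emma had said the lawyer had described which bridge.

9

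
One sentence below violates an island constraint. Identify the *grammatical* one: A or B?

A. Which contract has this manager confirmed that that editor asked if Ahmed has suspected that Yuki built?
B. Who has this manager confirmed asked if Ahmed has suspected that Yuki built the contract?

In A, the wh-phrase is extracted from inside a wh-island (introduced by "if"), which blocks movement.
In B, the extraction path crosses only that-complement boundaries, which are transparent.
So B is grammatical.

B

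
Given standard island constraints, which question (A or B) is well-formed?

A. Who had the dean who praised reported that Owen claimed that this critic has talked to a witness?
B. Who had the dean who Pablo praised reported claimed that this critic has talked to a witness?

B

In A, the wh-phrase is extracted from inside a complex-NP island (relative clause) (introduced by "who"), which blocks movement.
In B, the extraction path crosses only that-complement boundaries, which are transparent.
So B is grammatical.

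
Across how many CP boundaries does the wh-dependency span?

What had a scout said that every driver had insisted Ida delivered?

2

"what" is extracted from the object of "delivered".
Boundaries crossed, outermost first: [that], [Ø] — 2 in total.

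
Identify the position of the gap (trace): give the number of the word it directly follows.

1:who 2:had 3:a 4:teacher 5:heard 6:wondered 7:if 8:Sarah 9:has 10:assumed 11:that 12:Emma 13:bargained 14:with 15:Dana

The displaced element is "who" (word 1).
It is linked across 1 clause boundary (Ø).
It functions as the subject of "wondered", so the gap sits immediately after word 5 ("heard").
Base order: A teacher had heard who wondered if Sarah has assumed that Emma bargained with Dana.

5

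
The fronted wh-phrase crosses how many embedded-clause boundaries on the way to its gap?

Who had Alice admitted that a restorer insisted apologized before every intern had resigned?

2

"who" is extracted from the subject of "apologized".
Boundaries crossed, outermost first: [that], [Ø] — 2 in total.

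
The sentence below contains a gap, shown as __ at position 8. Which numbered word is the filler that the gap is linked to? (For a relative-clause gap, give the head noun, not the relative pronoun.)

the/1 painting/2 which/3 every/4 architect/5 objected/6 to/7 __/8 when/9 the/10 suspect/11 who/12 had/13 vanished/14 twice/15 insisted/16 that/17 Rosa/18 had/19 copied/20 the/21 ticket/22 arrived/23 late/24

The gap at 8 is the prepositional object of "objected", inside a relative clause.
The relative pronoun is "which" (word 3); it is bound by the head noun immediately before it.
Its filler is the head noun "painting", at word 2.

2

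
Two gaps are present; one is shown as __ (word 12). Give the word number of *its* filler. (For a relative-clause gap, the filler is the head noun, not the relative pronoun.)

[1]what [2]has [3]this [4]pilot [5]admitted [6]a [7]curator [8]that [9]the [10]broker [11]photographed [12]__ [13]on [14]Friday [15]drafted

7

The marked gap is inside the relative clause, the direct object of "photographed".
Its filler is the head noun "curator" (via "that"), at word 7.
(The other dependency links word 1 to a gap after word 15.)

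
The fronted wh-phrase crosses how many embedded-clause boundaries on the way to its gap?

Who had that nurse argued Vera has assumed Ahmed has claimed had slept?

3

"who" is extracted from the subject of "slept".
Boundaries crossed, outermost first: [Ø], [Ø], [Ø] — 3 in total.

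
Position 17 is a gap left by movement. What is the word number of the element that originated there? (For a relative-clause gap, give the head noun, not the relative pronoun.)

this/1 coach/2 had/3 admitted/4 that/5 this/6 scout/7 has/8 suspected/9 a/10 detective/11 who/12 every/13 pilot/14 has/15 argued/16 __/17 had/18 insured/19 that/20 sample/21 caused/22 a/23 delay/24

The gap at 17 is the subject of "insured", inside a relative clause.
The relative pronoun is "who" (word 12); it is bound by the head noun immediately before it.
Its filler is the head noun "detective", at word 11.

11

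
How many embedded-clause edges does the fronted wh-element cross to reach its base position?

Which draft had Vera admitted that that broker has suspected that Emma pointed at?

2

"which draft" is extracted from the PP object of "pointed".
Boundaries crossed, outermost first: [that], [that] — 2 in total.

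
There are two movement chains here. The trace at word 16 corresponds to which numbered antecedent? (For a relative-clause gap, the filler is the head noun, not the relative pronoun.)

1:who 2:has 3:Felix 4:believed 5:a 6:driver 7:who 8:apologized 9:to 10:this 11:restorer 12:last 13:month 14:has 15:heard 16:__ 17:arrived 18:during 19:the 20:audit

The marked gap is the subject of "arrived".
Its filler is the fronted wh-phrase "who", at word 1.
(The other dependency links word 6 to a gap after word 7.)

1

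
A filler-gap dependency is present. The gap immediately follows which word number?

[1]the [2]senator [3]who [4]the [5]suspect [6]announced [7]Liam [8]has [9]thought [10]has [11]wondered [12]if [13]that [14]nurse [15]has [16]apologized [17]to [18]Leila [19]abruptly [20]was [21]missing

The displaced element is "the senator" (word 2).
It is linked across 2 clause boundaries (Ø → Ø).
It functions as the subject of "wondered", so the gap sits immediately after word 9 ("thought").
Base order: The suspect announced Liam has thought that the senator has wondered if that nurse has apologized to Leila abruptly.

9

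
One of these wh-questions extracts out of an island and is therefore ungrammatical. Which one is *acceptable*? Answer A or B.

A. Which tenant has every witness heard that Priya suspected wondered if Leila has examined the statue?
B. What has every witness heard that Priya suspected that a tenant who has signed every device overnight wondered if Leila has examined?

In B, the wh-phrase is extracted from inside a wh-island (introduced by "if"), which blocks movement.
In A, the extraction path crosses only that-complement boundaries, which are transparent.
So A is grammatical.

A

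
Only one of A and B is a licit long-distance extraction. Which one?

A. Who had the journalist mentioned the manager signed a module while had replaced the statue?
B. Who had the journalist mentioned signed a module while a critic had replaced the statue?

In A, the wh-phrase is extracted from inside an adjunct island (introduced by "while"), which blocks movement.
In B, the extraction path crosses only that-complement boundaries, which are transparent.
So B is grammatical.

B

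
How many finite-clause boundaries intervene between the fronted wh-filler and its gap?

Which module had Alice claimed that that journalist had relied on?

1

"which module" is extracted from the PP object of "relied".
Boundaries crossed, outermost first: [that] — 1 in total.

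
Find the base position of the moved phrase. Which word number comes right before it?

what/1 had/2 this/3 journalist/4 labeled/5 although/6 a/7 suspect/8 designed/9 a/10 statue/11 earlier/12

5

The displaced element is "what" (word 1).
It functions as the direct object of "labeled", so the gap sits immediately after word 5 ("labeled").
Base order: This journalist had labeled what although a suspect designed a statue earlier.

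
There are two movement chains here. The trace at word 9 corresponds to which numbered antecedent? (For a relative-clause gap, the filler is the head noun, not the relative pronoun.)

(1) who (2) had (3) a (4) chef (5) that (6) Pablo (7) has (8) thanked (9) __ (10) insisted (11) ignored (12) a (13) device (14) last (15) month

The marked gap is inside the relative clause, the direct object of "thanked".
Its filler is the head noun "chef" (via "that"), at word 4.
(The other dependency links word 1 to a gap after word 10.)

4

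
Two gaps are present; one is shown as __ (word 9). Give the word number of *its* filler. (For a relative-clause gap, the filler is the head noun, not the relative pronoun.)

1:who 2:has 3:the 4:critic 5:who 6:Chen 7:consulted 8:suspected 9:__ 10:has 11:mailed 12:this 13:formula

The marked gap is the subject of "mailed".
Its filler is the fronted wh-phrase "who", at word 1.
(The other dependency links word 4 to a gap after word 7.)

1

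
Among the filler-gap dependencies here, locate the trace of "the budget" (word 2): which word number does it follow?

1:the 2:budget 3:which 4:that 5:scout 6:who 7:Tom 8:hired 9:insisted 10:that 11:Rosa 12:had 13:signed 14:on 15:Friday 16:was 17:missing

The displaced element is "the budget" (word 2).
It is linked across 1 clause boundary (that).
It functions as the direct object of "signed", so the gap sits immediately after word 13 ("signed").
Base order: That scout who Tom hired insisted that Rosa had signed the budget on Friday.

13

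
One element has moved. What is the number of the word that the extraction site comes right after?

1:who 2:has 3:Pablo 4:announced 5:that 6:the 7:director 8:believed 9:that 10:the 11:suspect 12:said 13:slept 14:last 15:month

The displaced element is "who" (word 1).
It is linked across 3 clause boundaries (that → that → Ø).
It functions as the subject of "slept", so the gap sits immediately after word 12 ("said").
Base order: Pablo has announced that the director believed that the suspect said who slept last month.

12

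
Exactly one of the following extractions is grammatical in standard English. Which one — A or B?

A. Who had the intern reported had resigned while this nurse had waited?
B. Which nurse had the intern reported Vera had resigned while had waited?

In B, the wh-phrase is extracted from inside an adjunct island (introduced by "while"), which blocks movement.
In A, the extraction path crosses only that-complement boundaries, which are transparent.
So A is grammatical.

A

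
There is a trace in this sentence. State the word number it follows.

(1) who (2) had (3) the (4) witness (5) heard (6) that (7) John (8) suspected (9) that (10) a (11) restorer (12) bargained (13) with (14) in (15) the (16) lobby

The displaced element is "who" (word 1).
It is linked across 2 clause boundaries (that → that).
It functions as the object of the preposition "with" of "bargained", so the gap sits immediately after word 13 ("with").
Base order: The witness had heard that John suspected that a restorer bargained with who in the lobby.

13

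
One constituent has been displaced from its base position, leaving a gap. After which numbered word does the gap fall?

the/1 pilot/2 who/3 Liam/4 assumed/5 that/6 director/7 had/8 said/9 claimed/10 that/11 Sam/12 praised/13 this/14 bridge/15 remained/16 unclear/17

9

The displaced element is "the pilot" (word 2).
It is linked across 2 clause boundaries (Ø → Ø).
It functions as the subject of "claimed", so the gap sits immediately after word 9 ("said").
Base order: Liam assumed that director had said that the pilot claimed that Sam praised this bridge.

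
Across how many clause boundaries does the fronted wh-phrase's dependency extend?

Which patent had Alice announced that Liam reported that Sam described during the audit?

2

"which patent" is extracted from the object of "described".
Boundaries crossed, outermost first: [that], [that] — 2 in total.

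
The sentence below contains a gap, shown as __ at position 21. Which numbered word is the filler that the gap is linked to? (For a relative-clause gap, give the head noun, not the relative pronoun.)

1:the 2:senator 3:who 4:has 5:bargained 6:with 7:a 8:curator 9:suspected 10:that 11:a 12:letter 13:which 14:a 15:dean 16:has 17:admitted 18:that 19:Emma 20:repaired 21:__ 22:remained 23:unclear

The gap at 21 is the object of "repaired", inside a relative clause.
The relative pronoun is "which" (word 13); it is bound by the head noun immediately before it.
Its filler is the head noun "letter", at word 12.

12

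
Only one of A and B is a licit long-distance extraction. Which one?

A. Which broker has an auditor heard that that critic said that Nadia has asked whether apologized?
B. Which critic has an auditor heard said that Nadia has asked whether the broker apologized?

In A, the wh-phrase is extracted from inside a wh-island (introduced by "whether"), which blocks movement.
In B, the extraction path crosses only that-complement boundaries, which are transparent.
So B is grammatical.

B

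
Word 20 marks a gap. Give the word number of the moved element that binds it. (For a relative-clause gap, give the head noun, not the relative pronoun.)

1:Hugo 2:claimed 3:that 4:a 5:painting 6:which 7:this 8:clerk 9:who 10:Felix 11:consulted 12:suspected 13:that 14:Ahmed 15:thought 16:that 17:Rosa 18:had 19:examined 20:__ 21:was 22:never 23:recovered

5

The gap at 20 is the object of "examined", inside a relative clause.
The relative pronoun is "which" (word 6); it is bound by the head noun immediately before it.
Its filler is the head noun "painting", at word 5.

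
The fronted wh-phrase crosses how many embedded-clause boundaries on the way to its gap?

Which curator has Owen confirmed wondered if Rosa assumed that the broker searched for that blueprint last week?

1

"which curator" is extracted from the subject of "wondered".
Boundaries crossed, outermost first: [Ø] — 1 in total.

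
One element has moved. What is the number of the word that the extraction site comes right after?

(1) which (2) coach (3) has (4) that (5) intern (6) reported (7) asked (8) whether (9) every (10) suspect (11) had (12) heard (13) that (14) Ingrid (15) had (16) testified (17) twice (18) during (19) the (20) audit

6

The displaced element is "which coach" (word 2).
It is linked across 1 clause boundary (Ø).
It functions as the subject of "asked", so the gap sits immediately after word 6 ("reported").
Base order: That intern has reported that which coach asked whether every suspect had heard that Ingrid had testified twice during the audit.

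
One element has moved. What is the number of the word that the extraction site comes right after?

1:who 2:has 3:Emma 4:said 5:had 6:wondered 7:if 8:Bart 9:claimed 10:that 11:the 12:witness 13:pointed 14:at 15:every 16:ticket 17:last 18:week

The displaced element is "who" (word 1).
It is linked across 1 clause boundary (Ø).
It functions as the subject of "wondered", so the gap sits immediately after word 4 ("said").
Base order: Emma has said that who had wondered if Bart claimed that the witness pointed at every ticket last week.

4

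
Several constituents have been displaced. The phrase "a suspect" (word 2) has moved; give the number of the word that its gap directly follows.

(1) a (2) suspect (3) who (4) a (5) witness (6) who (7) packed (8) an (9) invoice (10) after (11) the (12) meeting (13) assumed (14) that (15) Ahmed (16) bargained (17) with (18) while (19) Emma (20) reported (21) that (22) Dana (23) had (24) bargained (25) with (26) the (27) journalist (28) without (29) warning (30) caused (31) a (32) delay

17

The displaced element is "a suspect" (word 2).
It is linked across 1 clause boundary (that).
It functions as the object of the preposition "with" of "bargained", so the gap sits immediately after word 17 ("with").
Base order: A witness who packed an invoice after the meeting assumed that Ahmed bargained with a suspect while Emma reported that Dana had bargained with the journalist without warning.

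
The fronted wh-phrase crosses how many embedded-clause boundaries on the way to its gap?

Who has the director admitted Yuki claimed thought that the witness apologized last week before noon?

"who" is extracted from the subject of "thought".
Boundaries crossed, outermost first: [Ø], [Ø] — 2 in total.

2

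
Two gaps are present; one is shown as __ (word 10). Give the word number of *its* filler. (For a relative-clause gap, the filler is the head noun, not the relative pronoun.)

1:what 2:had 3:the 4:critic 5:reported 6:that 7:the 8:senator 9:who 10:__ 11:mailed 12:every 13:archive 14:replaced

8

The marked gap is inside the relative clause, the subject of "mailed".
Its filler is the head noun "senator" (via "who"), at word 8.
(The other dependency links word 1 to a gap after word 14.)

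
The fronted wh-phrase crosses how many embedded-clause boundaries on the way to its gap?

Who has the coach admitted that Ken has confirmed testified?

2

"who" is extracted from the subject of "testified".
Boundaries crossed, outermost first: [that], [Ø] — 2 in total.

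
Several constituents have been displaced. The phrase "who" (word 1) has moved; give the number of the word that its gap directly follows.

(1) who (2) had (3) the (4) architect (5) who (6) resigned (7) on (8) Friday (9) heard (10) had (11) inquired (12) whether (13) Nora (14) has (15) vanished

9

The displaced element is "who" (word 1).
It is linked across 1 clause boundary (Ø).
It functions as the subject of "inquired", so the gap sits immediately after word 9 ("heard").
Base order: The architect who resigned on Friday had heard that who had inquired whether Nora has vanished.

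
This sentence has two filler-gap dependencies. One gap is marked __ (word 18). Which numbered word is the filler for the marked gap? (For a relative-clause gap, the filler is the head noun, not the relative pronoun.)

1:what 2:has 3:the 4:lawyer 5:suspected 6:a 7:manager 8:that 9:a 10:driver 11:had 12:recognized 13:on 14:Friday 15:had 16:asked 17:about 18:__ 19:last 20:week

1

The marked gap is the object of the preposition "about" of "asked".
Its filler is the fronted wh-phrase "what", at word 1.
(The other dependency links word 7 to a gap after word 12.)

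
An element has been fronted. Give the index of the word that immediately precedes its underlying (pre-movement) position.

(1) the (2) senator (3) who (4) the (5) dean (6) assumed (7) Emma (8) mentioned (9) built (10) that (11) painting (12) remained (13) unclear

8

The displaced element is "the senator" (word 2).
It is linked across 2 clause boundaries (Ø → Ø).
It functions as the subject of "built", so the gap sits immediately after word 8 ("mentioned").
Base order: The dean assumed Emma mentioned that the senator built that painting.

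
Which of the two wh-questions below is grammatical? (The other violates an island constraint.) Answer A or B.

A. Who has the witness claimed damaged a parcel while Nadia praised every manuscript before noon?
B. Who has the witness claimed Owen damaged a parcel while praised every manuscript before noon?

In B, the wh-phrase is extracted from inside an adjunct island (introduced by "while"), which blocks movement.
In A, the extraction path crosses only that-complement boundaries, which are transparent.
So A is grammatical.

A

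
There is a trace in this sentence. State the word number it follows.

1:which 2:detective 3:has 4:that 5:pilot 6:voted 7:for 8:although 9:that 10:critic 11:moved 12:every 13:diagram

The displaced element is "which detective" (word 2).
It functions as the object of the preposition "for" of "voted", so the gap sits immediately after word 7 ("for").
Base order: That pilot has voted for which detective although that critic moved every diagram.

7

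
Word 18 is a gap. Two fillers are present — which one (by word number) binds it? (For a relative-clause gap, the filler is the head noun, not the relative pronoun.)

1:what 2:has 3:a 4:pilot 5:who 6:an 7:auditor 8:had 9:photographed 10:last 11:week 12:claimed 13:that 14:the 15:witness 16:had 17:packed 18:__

The marked gap is the direct object of "packed".
Its filler is the fronted wh-phrase "what", at word 1.
(The other dependency links word 4 to a gap after word 9.)

1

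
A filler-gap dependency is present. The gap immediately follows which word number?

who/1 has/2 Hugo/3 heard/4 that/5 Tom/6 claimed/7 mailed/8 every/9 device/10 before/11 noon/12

The displaced element is "who" (word 1).
It is linked across 2 clause boundaries (that → Ø).
It functions as the subject of "mailed", so the gap sits immediately after word 7 ("claimed").
Base order: Hugo has heard that Tom claimed that who mailed every device before noon.

7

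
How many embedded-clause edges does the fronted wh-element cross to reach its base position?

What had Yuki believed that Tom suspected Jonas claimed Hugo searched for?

3

"what" is extracted from the PP object of "searched".
Boundaries crossed, outermost first: [that], [Ø], [Ø] — 3 in total.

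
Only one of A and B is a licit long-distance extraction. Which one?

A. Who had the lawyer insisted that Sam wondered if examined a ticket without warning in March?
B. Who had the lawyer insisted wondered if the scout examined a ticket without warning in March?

B

In A, the wh-phrase is extracted from inside a wh-island (introduced by "if"), which blocks movement.
In B, the extraction path crosses only that-complement boundaries, which are transparent.
So B is grammatical.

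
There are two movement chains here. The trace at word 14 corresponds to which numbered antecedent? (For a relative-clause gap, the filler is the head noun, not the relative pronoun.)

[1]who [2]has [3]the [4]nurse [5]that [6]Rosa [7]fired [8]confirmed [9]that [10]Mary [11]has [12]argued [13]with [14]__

The marked gap is the object of the preposition "with" of "argued".
Its filler is the fronted wh-phrase "who", at word 1.
(The other dependency links word 4 to a gap after word 7.)

1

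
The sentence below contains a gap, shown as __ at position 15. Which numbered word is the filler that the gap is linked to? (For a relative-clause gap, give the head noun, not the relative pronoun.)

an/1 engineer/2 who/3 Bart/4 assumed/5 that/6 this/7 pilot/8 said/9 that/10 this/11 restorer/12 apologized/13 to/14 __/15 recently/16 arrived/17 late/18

2

The gap at 15 is the prepositional object of "apologized", inside a relative clause.
The relative pronoun is "who" (word 3); it is bound by the head noun immediately before it.
Its filler is the head noun "engineer", at word 2.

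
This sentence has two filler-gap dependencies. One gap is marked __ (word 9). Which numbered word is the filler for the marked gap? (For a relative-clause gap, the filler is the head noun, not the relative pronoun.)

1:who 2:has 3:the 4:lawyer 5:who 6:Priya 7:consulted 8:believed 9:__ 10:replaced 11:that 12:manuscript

1

The marked gap is the subject of "replaced".
Its filler is the fronted wh-phrase "who", at word 1.
(The other dependency links word 4 to a gap after word 7.)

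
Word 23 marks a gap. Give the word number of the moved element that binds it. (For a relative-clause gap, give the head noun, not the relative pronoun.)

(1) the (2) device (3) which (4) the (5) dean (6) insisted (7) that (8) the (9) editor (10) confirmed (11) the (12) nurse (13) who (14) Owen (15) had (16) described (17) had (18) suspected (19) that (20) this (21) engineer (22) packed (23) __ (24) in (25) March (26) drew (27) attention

2

The gap at 23 is the object of "packed", inside a relative clause.
The relative pronoun is "which" (word 3); it is bound by the head noun immediately before it.
Its filler is the head noun "device", at word 2.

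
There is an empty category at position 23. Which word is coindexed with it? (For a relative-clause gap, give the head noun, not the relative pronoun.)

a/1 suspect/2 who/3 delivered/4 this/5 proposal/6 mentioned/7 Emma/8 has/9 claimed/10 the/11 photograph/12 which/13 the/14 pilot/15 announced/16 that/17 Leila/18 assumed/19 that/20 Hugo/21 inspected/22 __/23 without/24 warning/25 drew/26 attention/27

The gap at 23 is the object of "inspected", inside a relative clause.
The relative pronoun is "which" (word 13); it is bound by the head noun immediately before it.
Its filler is the head noun "photograph", at word 12.

12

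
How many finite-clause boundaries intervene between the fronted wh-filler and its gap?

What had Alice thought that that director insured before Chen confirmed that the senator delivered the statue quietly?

"what" is extracted from the object of "insured".
Boundaries crossed, outermost first: [that] — 1 in total.

1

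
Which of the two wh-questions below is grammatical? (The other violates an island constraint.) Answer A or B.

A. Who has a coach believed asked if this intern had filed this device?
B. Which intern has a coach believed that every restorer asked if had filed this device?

A

In B, the wh-phrase is extracted from inside a wh-island (introduced by "if"), which blocks movement.
In A, the extraction path crosses only that-complement boundaries, which are transparent.
So A is grammatical.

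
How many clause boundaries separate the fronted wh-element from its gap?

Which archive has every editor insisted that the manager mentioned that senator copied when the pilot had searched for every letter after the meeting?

2

"which archive" is extracted from the object of "copied".
Boundaries crossed, outermost first: [that], [Ø] — 2 in total.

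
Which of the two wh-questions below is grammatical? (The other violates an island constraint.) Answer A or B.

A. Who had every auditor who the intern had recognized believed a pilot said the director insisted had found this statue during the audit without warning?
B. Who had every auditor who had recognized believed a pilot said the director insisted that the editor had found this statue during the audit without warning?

A

In B, the wh-phrase is extracted from inside a complex-NP island (relative clause) (introduced by "who"), which blocks movement.
In A, the extraction path crosses only that-complement boundaries, which are transparent.
So A is grammatical.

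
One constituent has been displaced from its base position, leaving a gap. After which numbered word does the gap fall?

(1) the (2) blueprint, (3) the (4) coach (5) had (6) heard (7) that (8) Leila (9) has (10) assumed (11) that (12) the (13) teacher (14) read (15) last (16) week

14

The displaced element is "the blueprint" (word 2).
It is linked across 2 clause boundaries (that → that).
It functions as the direct object of "read", so the gap sits immediately after word 14 ("read").
Base order: The coach had heard that Leila has assumed that the teacher read the blueprint last week.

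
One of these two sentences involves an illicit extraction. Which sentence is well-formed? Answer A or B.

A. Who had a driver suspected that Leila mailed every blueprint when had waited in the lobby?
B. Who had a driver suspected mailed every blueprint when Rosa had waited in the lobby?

B

In A, the wh-phrase is extracted from inside an adjunct island (introduced by "when"), which blocks movement.
In B, the extraction path crosses only that-complement boundaries, which are transparent.
So B is grammatical.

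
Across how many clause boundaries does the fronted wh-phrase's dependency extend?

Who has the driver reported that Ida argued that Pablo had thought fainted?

3

"who" is extracted from the subject of "fainted".
Boundaries crossed, outermost first: [that], [that], [Ø] — 3 in total.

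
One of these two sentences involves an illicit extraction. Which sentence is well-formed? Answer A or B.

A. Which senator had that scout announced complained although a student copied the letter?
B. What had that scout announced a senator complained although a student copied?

A

In B, the wh-phrase is extracted from inside an adjunct island (introduced by "although"), which blocks movement.
In A, the extraction path crosses only that-complement boundaries, which are transparent.
So A is grammatical.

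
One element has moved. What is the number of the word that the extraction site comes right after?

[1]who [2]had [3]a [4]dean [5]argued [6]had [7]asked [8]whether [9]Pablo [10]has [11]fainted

The displaced element is "who" (word 1).
It is linked across 1 clause boundary (Ø).
It functions as the subject of "asked", so the gap sits immediately after word 5 ("argued").
Base order: A dean had argued that who had asked whether Pablo has fainted.

5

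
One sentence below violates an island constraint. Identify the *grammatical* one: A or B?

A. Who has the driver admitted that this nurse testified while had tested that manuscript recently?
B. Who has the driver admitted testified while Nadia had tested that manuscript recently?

In A, the wh-phrase is extracted from inside an adjunct island (introduced by "while"), which blocks movement.
In B, the extraction path crosses only that-complement boundaries, which are transparent.
So B is grammatical.

B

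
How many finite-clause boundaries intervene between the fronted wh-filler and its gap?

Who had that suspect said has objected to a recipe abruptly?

"who" is extracted from the subject of "objected".
Boundaries crossed, outermost first: [Ø] — 1 in total.

1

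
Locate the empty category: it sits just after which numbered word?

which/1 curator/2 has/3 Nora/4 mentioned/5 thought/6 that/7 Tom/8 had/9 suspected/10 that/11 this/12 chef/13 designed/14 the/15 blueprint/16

5

The displaced element is "which curator" (word 2).
It is linked across 1 clause boundary (Ø).
It functions as the subject of "thought", so the gap sits immediately after word 5 ("mentioned").
Base order: Nora has mentioned that which curator thought that Tom had suspected that this chef designed the blueprint.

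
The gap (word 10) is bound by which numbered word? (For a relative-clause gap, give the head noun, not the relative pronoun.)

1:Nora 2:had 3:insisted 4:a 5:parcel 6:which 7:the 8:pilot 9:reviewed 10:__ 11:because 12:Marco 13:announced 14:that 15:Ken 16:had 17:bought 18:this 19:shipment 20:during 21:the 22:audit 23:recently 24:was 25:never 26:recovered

5

The gap at 10 is the object of "reviewed", inside a relative clause.
The relative pronoun is "which" (word 6); it is bound by the head noun immediately before it.
Its filler is the head noun "parcel", at word 5.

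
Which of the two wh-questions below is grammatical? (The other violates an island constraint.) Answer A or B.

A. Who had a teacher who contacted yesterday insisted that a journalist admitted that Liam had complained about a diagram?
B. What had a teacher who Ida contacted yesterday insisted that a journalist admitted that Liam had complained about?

In A, the wh-phrase is extracted from inside a complex-NP island (relative clause) (introduced by "who"), which blocks movement.
In B, the extraction path crosses only that-complement boundaries, which are transparent.
So B is grammatical.

B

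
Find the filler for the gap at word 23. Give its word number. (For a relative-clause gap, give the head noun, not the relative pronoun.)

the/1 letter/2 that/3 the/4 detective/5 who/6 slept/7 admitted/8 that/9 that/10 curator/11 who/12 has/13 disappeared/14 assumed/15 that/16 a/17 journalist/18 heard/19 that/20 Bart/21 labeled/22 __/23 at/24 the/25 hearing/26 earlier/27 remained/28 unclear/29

2

The gap at 23 is the object of "labeled", inside a relative clause.
The relative pronoun is "that" (word 3); it is bound by the head noun immediately before it.
Its filler is the head noun "letter", at word 2.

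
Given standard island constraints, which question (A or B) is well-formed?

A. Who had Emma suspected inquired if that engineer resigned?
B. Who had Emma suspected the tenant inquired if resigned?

A

In B, the wh-phrase is extracted from inside a wh-island (introduced by "if"), which blocks movement.
In A, the extraction path crosses only that-complement boundaries, which are transparent.
So A is grammatical.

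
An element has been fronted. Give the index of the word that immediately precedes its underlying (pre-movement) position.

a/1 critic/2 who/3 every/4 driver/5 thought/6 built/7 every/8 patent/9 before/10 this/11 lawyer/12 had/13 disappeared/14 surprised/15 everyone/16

The displaced element is "a critic" (word 2).
It is linked across 1 clause boundary (Ø).
It functions as the subject of "built", so the gap sits immediately after word 6 ("thought").
Base order: Every driver thought that a critic built every patent before this lawyer had disappeared.

6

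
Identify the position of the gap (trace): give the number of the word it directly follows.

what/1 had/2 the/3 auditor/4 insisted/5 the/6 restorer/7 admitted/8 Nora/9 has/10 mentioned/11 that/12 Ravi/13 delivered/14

14

The displaced element is "what" (word 1).
It is linked across 3 clause boundaries (Ø → Ø → that).
It functions as the direct object of "delivered", so the gap sits immediately after word 14 ("delivered").
Base order: The auditor had insisted the restorer admitted Nora has mentioned that Ravi delivered what.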